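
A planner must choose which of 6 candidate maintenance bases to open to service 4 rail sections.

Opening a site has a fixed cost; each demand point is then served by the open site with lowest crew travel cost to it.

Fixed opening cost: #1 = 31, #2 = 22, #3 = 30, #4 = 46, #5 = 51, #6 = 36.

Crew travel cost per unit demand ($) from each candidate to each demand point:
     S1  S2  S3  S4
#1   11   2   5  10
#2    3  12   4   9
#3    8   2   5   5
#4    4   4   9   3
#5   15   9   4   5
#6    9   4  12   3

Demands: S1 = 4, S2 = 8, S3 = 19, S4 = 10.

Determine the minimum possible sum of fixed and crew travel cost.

Open {#2, #3}: assign each demand point to its cheapest open site.
  S1→#2 4×3=12, S2→#3 8×2=16, S3→#2 19×4=76, S4→#3 10×5=50
  crew travel cost 154, fixed 52 → total 206.
Compare {#2, #6}: crew travel cost 150 + fixed 58 = 208.
Compare {#2, #4}: crew travel cost 150 + fixed 68 = 218.
Compare {#2, #3, #6}: crew travel cost 134 + fixed 88 = 222.
All other subsets cost ≥ 208. Minimum total cost: 206.

206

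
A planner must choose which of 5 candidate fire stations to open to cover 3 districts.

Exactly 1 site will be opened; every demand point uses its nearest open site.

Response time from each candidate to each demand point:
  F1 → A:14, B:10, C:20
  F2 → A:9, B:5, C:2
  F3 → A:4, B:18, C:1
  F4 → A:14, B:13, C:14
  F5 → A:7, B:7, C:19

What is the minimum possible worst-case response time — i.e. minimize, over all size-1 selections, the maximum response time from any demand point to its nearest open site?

Open {F2}.
  Farthest demand point is A at response time 9 (to F2); all others are ≤ 9.
With {F4} the worst case is 14.
With {F3} the worst case is 18.
No size-1 selection achieves below 9.

9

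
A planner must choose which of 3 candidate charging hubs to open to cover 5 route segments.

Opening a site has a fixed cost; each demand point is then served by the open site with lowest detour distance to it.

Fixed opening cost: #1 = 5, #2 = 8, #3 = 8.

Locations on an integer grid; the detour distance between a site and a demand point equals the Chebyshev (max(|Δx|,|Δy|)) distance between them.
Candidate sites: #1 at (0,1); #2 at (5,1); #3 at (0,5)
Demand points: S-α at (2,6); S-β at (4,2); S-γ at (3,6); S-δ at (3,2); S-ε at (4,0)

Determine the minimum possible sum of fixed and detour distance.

22

Open {#2}: assign each demand point to its cheapest open site.
  S-α→#2 5, S-β→#2 1, S-γ→#2 5, S-δ→#2 2, S-ε→#2 1
  detour distance 14, fixed 8 → total 22.
Compare {#3}: detour distance 17 + fixed 8 = 25.
Compare {#2, #3}: detour distance 9 + fixed 16 = 25.
Compare {#1}: detour distance 21 + fixed 5 = 26.
All other subsets cost ≥ 25. Minimum total cost: 22.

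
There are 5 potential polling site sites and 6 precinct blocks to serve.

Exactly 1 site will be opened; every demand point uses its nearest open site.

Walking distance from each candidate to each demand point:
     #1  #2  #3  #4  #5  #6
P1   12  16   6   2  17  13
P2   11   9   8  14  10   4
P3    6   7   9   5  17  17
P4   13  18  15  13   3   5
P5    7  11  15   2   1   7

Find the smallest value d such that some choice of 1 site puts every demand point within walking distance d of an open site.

Open {P2}.
  Farthest demand point is #4 at walking distance 14 (to P2); all others are ≤ 14.
With {P5} the worst case is 15.
With {P1} the worst case is 17.
No size-1 selection achieves below 14.

14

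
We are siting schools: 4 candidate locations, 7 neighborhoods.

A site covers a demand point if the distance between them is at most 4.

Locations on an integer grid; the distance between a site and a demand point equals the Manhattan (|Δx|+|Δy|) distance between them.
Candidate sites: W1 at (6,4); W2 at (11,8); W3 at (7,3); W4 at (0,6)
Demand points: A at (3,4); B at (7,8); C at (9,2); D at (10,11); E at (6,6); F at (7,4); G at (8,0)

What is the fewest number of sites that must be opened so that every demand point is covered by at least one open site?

Coverage sets (demand points within 4 of each site):
  W1: {A, E, F}
  W2: {B, D}
  W3: {C, E, F, G}
  W4: {}
No 2 sites suffice: every size-2 union leaves at least one demand point uncovered.
But {W1, W2, W3} covers everything, so the minimum is 3.

3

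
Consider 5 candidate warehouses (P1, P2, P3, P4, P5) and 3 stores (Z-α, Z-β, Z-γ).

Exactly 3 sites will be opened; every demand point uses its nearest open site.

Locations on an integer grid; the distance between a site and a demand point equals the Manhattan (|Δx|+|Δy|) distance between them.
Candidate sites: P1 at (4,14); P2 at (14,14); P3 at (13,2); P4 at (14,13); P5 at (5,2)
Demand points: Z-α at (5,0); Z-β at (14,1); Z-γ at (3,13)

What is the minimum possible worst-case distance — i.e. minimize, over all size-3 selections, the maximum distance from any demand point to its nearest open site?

2

Open {P1, P3, P5}.
  Farthest demand point is Z-α at distance 2 (to P5); all others are ≤ 2.
With {P1, P2, P3} the worst case is 10.
With {P1, P2, P5} the worst case is 10.
No size-3 selection achieves below 2.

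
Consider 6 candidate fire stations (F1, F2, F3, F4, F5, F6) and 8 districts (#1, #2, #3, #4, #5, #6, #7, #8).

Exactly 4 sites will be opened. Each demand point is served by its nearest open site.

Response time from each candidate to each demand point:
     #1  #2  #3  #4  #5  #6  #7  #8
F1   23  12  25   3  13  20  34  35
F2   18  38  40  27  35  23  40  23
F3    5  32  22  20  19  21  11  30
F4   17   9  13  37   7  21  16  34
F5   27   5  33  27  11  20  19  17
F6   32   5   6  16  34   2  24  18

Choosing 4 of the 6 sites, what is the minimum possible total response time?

57

Open {F1, F3, F4, F6}.
  #1→F3 5, #2→F6 5, #3→F6 6, #4→F1 3, #5→F4 7, #6→F6 2, #7→F3 11, #8→F6 18  ⇒ total 57.
Compare {F1, F3, F5, F6}: total 60.
Compare {F1, F2, F3, F6}: total 63.
No size-4 selection does better; minimum is 57.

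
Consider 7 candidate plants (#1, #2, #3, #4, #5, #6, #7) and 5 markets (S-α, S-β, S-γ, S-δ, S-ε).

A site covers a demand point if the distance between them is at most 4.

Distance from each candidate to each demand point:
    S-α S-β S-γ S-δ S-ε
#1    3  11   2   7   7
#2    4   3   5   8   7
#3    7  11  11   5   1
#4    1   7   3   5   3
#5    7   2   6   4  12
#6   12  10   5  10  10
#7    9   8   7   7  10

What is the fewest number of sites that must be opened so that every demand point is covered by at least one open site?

Coverage sets (demand points within 4 of each site):
  #1: {S-α, S-γ}
  #2: {S-α, S-β}
  #3: {S-ε}
  #4: {S-α, S-γ, S-ε}
  #5: {S-β, S-δ}
  #6: {}
  #7: {}
No single site covers all 5 demand points.
But {#4, #5} covers everything, so the minimum is 2.

2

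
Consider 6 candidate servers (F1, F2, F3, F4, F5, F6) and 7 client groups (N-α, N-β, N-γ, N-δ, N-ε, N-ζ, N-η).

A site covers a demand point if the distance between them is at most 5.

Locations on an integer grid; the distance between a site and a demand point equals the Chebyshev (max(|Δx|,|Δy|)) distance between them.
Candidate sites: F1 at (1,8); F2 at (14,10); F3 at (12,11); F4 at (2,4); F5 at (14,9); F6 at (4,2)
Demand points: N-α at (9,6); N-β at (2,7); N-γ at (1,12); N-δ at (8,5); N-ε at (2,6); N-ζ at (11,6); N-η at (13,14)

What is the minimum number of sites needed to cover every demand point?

Coverage sets (demand points within 5 of each site):
  F1: {N-β, N-γ, N-ε}
  F2: {N-α, N-ζ, N-η}
  F3: {N-α, N-ζ, N-η}
  F4: {N-β, N-ε}
  F5: {N-α, N-ζ, N-η}
  F6: {N-α, N-β, N-δ, N-ε}
No 2 sites suffice: every size-2 union leaves at least one demand point uncovered.
But {F1, F2, F6} covers everything, so the minimum is 3.

3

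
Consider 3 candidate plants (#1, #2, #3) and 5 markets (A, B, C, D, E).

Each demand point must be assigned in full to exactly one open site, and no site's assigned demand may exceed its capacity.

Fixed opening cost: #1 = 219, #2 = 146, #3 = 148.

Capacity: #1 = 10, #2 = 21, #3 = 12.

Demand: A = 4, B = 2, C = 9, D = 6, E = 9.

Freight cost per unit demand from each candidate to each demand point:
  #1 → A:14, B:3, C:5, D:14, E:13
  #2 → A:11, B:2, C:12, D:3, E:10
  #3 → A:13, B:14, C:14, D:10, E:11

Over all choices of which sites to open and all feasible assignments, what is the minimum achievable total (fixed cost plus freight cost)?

566

Open {#1, #2}; cheapest assignment that respects the capacities:
  #1 (cap 10, load 9): C — cost 9×5 = 45
  #2 (cap 21, load 21): A, B, D, E — cost 4×11 + 2×2 + 6×3 + 9×10 = 156
  Shipping 201, fixed 365 → total 566.
  Any other capacity-feasible assignment to {#1, #2} ships for at least 201.
Compare {#2, #3}: its best feasible assignment gives total 567.
Compare {#1, #2, #3}: its best feasible assignment gives total 714.
Every other set of open sites that can feasibly serve all demand totals ≥ 567 even under its best assignment. Minimum: 566.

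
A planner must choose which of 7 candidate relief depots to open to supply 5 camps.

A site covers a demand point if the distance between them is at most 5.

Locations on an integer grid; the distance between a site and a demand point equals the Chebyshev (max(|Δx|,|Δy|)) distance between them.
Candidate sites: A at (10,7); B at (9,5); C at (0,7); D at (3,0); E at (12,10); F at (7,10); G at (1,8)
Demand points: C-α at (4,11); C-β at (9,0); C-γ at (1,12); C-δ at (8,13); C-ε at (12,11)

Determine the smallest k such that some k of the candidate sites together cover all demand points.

Coverage sets (demand points within 5 of each site):
  A: {C-ε}
  B: {C-β}
  C: {C-α, C-γ}
  D: {}
  E: {C-δ, C-ε}
  F: {C-α, C-δ, C-ε}
  G: {C-α, C-γ}
No 2 sites suffice: every size-2 union leaves at least one demand point uncovered.
But {B, C, E} covers everything, so the minimum is 3.

3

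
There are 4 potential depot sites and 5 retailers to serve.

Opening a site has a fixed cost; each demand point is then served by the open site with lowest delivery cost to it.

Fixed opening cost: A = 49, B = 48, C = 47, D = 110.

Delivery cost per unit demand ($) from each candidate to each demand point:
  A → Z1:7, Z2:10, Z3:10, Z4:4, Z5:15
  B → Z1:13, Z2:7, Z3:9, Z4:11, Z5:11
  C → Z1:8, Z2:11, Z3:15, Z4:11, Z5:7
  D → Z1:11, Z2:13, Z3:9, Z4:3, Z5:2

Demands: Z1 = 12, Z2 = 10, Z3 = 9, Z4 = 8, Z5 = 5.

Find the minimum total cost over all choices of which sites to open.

419

Open {A, B}: assign each demand point to its cheapest open site.
  Z1→A 12×7=84, Z2→B 10×7=70, Z3→B 9×9=81, Z4→A 8×4=32, Z5→B 5×11=55
  delivery cost 322, fixed 97 → total 419.
Compare {A}: delivery cost 381 + fixed 49 = 430.
Compare {A, C}: delivery cost 341 + fixed 96 = 437.
Compare {A, B, C}: delivery cost 302 + fixed 144 = 446.
All other subsets cost ≥ 430. Minimum total cost: 419.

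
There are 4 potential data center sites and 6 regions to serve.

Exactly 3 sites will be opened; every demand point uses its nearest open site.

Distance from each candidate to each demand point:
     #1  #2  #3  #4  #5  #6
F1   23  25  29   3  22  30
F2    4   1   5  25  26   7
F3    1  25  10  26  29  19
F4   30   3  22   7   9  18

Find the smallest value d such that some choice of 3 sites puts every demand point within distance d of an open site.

Open {F1, F2, F4}.
  Farthest demand point is #5 at distance 9 (to F4); all others are ≤ 9.
With {F2, F3, F4} the worst case is 9.
With {F1, F3, F4} the worst case is 18.
No size-3 selection achieves below 9.

9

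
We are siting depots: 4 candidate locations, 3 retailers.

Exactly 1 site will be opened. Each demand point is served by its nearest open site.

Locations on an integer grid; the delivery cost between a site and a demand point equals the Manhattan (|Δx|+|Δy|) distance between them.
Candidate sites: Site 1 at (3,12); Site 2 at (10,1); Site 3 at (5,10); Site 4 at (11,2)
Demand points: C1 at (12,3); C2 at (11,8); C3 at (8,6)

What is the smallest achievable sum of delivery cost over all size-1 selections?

15

Open {Site 4}.
  C1→Site 4 2, C2→Site 4 6, C3→Site 4 7  ⇒ total 15.
Compare {Site 2}: total 19.
Compare {Site 3}: total 29.
No size-1 selection does better; minimum is 15.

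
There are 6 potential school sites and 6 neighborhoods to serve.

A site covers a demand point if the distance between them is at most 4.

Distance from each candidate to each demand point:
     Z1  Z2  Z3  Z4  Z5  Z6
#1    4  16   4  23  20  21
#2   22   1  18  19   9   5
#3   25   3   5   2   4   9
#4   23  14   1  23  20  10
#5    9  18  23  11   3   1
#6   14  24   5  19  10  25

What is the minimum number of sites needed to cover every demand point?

Coverage sets (demand points within 4 of each site):
  #1: {Z1, Z3}
  #2: {Z2}
  #3: {Z2, Z4, Z5}
  #4: {Z3}
  #5: {Z5, Z6}
  #6: {}
No 2 sites suffice: every size-2 union leaves at least one demand point uncovered.
But {#1, #3, #5} covers everything, so the minimum is 3.

3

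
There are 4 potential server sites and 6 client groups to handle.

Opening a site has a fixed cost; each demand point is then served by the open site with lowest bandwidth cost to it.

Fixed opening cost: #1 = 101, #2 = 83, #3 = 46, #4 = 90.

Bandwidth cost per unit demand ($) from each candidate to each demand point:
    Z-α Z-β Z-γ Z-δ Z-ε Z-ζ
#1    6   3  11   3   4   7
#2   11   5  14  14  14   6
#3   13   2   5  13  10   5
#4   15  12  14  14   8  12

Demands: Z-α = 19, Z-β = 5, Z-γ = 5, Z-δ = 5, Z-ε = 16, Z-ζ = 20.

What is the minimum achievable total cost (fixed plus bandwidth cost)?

475

Open {#1, #3}: assign each demand point to its cheapest open site.
  Z-α→#1 19×6=114, Z-β→#3 5×2=10, Z-γ→#3 5×5=25, Z-δ→#1 5×3=15, Z-ε→#1 16×4=64, Z-ζ→#3 20×5=100
  bandwidth cost 328, fixed 147 → total 475.
Compare {#1}: bandwidth cost 403 + fixed 101 = 504.
Compare {#1, #2, #3}: bandwidth cost 328 + fixed 230 = 558.
Compare {#1, #3, #4}: bandwidth cost 328 + fixed 237 = 565.
All other subsets cost ≥ 504. Minimum total cost: 475.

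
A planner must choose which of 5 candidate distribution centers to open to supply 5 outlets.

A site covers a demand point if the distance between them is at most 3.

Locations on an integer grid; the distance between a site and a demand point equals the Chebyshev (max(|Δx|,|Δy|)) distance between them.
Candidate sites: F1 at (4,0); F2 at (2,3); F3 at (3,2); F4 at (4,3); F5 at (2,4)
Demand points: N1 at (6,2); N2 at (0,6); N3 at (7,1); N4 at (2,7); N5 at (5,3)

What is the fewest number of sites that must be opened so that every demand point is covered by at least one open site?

Coverage sets (demand points within 3 of each site):
  F1: {N1, N3, N5}
  F2: {N2, N5}
  F3: {N1, N5}
  F4: {N1, N3, N5}
  F5: {N2, N4, N5}
No single site covers all 5 demand points.
But {F1, F5} covers everything, so the minimum is 2.

2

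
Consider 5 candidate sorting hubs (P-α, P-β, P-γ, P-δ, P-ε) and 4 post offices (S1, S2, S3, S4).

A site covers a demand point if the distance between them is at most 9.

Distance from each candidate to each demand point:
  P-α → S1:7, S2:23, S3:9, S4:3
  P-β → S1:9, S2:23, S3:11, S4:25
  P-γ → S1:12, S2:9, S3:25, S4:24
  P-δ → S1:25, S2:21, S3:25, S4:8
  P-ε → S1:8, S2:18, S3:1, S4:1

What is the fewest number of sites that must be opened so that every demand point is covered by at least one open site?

Coverage sets (demand points within 9 of each site):
  P-α: {S1, S3, S4}
  P-β: {S1}
  P-γ: {S2}
  P-δ: {S4}
  P-ε: {S1, S3, S4}
No single site covers all 4 demand points.
But {P-α, P-γ} covers everything, so the minimum is 2.

2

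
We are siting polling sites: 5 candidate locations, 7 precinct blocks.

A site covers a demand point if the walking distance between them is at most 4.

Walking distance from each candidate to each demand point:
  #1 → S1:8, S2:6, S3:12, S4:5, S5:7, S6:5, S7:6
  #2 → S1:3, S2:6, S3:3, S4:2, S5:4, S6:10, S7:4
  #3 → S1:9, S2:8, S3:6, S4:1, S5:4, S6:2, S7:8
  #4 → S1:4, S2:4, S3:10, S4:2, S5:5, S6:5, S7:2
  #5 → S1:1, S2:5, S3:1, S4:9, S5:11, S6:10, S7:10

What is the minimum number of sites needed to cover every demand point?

3

Coverage sets (demand points within 4 of each site):
  #1: {}
  #2: {S1, S3, S4, S5, S7}
  #3: {S4, S5, S6}
  #4: {S1, S2, S4, S7}
  #5: {S1, S3}
No 2 sites suffice: every size-2 union leaves at least one demand point uncovered.
But {#2, #3, #4} covers everything, so the minimum is 3.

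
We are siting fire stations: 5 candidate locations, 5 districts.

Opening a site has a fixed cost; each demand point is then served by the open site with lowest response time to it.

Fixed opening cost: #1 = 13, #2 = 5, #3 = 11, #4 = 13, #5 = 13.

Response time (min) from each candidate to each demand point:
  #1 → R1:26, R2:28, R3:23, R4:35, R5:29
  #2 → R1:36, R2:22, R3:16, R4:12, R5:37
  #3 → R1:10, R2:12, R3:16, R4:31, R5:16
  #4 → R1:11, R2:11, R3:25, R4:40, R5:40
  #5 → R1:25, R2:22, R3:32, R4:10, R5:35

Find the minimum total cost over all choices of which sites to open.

82

Open {#2, #3}: assign each demand point to its cheapest open site.
  R1→#3 10, R2→#3 12, R3→#2 16, R4→#2 12, R5→#3 16
  response time 66, fixed 16 → total 82.
Compare {#3, #5}: response time 64 + fixed 24 = 88.
Compare {#2, #3, #5}: response time 64 + fixed 29 = 93.
Compare {#2, #3, #4}: response time 65 + fixed 29 = 94.
All other subsets cost ≥ 88. Minimum total cost: 82.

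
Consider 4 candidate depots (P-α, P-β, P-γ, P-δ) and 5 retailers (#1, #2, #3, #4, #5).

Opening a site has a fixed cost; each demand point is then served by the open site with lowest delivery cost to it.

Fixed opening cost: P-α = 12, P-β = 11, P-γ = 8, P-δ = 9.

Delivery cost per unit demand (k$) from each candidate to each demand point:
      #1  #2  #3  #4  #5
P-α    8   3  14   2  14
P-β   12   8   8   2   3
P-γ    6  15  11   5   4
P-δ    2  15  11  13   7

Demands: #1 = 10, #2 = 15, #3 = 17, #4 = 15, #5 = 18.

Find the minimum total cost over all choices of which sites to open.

317

Open {P-α, P-β, P-δ}: assign each demand point to its cheapest open site.
  #1→P-δ 10×2=20, #2→P-α 15×3=45, #3→P-β 17×8=136, #4→P-α 15×2=30, #5→P-β 18×3=54
  delivery cost 285, fixed 32 → total 317.
Compare {P-α, P-β, P-γ, P-δ}: delivery cost 285 + fixed 40 = 325.
Compare {P-α, P-β, P-γ}: delivery cost 325 + fixed 31 = 356.
Compare {P-α, P-β}: delivery cost 345 + fixed 23 = 368.
All other subsets cost ≥ 325. Minimum total cost: 317.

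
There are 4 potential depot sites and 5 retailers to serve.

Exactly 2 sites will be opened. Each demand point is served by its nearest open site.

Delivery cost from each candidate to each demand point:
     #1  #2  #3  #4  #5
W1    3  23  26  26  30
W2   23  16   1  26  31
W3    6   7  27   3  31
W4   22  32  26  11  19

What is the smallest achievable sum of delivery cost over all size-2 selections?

Open {W2, W3}.
  #1→W3 6, #2→W3 7, #3→W2 1, #4→W3 3, #5→W2 31  ⇒ total 48.
Compare {W3, W4}: total 61.
Compare {W1, W3}: total 69.
No size-2 selection does better; minimum is 48.

48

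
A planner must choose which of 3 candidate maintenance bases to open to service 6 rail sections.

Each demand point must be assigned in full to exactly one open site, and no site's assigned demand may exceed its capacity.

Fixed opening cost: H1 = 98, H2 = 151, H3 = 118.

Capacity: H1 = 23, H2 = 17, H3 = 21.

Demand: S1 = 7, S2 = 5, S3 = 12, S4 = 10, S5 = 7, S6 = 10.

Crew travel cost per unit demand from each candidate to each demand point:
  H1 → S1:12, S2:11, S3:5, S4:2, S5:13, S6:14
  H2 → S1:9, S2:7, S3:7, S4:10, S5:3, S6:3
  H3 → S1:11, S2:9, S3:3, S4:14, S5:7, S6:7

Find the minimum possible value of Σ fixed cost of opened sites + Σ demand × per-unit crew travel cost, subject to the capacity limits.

603

Open {H1, H2, H3}; cheapest assignment that respects the capacities:
  H1 (cap 23, load 17): S1, S4 — cost 7×12 + 10×2 = 104
  H2 (cap 17, load 17): S5, S6 — cost 7×3 + 10×3 = 51
  H3 (cap 21, load 17): S2, S3 — cost 5×9 + 12×3 = 81
  Shipping 236, fixed 367 → total 603.
  Any other capacity-feasible assignment to {H1, H2, H3} ships for at least 236.
Total demand is 51 and no other set of sites has combined capacity ≥ 51, so {H1, H2, H3} is the only feasible choice of open sites. Minimum: 603.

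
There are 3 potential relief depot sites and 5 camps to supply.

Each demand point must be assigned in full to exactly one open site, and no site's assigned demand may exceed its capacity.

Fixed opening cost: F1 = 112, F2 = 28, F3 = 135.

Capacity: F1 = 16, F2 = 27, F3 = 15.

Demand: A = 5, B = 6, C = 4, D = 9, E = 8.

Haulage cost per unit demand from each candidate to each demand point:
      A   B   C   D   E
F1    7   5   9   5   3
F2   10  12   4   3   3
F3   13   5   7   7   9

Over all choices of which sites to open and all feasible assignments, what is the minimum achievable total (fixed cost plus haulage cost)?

Open {F1, F2}; cheapest assignment that respects the capacities:
  F1 (cap 16, load 11): A, B — cost 5×7 + 6×5 = 65
  F2 (cap 27, load 21): C, D, E — cost 4×4 + 9×3 + 8×3 = 67
  Shipping 132, fixed 140 → total 272.
  Any other capacity-feasible assignment to {F1, F2} ships for at least 132.
Compare {F2, F3}: its best feasible assignment gives total 310.
Compare {F1, F2, F3}: its best feasible assignment gives total 407.
Every other set of open sites that can feasibly serve all demand totals ≥ 310 even under its best assignment. Minimum: 272.

272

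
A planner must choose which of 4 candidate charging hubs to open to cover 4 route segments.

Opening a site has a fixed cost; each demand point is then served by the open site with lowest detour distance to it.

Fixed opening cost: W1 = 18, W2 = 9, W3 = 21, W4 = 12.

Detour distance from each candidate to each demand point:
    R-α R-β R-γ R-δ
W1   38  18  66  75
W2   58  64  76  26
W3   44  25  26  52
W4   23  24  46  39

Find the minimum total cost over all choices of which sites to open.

Open {W2, W4}: assign each demand point to its cheapest open site.
  R-α→W4 23, R-β→W4 24, R-γ→W4 46, R-δ→W2 26
  detour distance 119, fixed 21 → total 140.
Compare {W2, W3, W4}: detour distance 99 + fixed 42 = 141.
Compare {W4}: detour distance 132 + fixed 12 = 144.
Compare {W3, W4}: detour distance 112 + fixed 33 = 145.
All other subsets cost ≥ 141. Minimum total cost: 140.

140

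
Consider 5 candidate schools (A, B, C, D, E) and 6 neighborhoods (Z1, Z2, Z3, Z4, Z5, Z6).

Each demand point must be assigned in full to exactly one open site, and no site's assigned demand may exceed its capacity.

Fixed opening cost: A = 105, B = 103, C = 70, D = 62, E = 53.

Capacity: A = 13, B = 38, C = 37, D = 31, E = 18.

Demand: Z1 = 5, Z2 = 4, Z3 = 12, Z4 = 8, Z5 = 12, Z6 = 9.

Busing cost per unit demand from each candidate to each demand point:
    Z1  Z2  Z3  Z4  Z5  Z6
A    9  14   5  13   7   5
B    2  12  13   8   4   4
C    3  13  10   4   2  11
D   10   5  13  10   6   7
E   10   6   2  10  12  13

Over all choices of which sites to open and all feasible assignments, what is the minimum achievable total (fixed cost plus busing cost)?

Open {C, E}; cheapest assignment that respects the capacities:
  C (cap 37, load 34): Z1, Z4, Z5, Z6 — cost 5×3 + 8×4 + 12×2 + 9×11 = 170
  E (cap 18, load 16): Z2, Z3 — cost 4×6 + 12×2 = 48
  Shipping 218, fixed 123 → total 341.
  Any other capacity-feasible assignment to {C, E} ships for at least 218.
Compare {B, E}: its best feasible assignment gives total 362.
Compare {C, D, E}: its best feasible assignment gives total 363.
Every other set of open sites that can feasibly serve all demand totals ≥ 362 even under its best assignment. Minimum: 341.

341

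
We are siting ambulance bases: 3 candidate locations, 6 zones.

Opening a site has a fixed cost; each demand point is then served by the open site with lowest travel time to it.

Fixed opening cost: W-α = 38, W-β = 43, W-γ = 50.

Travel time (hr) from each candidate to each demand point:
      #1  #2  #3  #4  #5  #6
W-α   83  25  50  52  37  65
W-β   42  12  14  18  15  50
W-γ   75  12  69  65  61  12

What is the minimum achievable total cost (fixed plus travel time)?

Open {W-β}: assign each demand point to its cheapest open site.
  #1→W-β 42, #2→W-β 12, #3→W-β 14, #4→W-β 18, #5→W-β 15, #6→W-β 50
  travel time 151, fixed 43 → total 194.
Compare {W-β, W-γ}: travel time 113 + fixed 93 = 206.
Compare {W-α, W-β}: travel time 151 + fixed 81 = 232.
Compare {W-α, W-β, W-γ}: travel time 113 + fixed 131 = 244.
All other subsets cost ≥ 206. Minimum total cost: 194.

194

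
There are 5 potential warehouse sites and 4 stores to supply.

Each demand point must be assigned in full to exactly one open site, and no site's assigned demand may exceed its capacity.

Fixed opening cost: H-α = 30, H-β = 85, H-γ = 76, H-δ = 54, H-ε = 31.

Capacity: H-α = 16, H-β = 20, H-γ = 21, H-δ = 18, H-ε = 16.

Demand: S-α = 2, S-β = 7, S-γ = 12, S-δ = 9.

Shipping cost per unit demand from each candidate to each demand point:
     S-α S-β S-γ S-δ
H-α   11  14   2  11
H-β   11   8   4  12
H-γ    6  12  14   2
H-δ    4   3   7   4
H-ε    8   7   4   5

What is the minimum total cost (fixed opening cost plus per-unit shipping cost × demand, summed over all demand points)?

173

Open {H-α, H-δ}; cheapest assignment that respects the capacities:
  H-α (cap 16, load 12): S-γ — cost 12×2 = 24
  H-δ (cap 18, load 18): S-α, S-β, S-δ — cost 2×4 + 7×3 + 9×4 = 65
  Shipping 89, fixed 84 → total 173.
  Any other capacity-feasible assignment to {H-α, H-δ} ships for at least 89.
Compare {H-δ, H-ε}: its best feasible assignment gives total 198.
Compare {H-α, H-ε}: its best feasible assignment gives total 201.
Every other set of open sites that can feasibly serve all demand totals ≥ 198 even under its best assignment. Minimum: 173.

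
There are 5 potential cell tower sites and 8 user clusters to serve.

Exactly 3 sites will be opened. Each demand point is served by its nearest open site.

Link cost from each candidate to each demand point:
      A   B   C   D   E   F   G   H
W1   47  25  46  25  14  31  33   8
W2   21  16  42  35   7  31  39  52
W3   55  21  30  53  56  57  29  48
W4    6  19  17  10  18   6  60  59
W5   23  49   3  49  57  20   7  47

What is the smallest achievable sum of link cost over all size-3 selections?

Open {W1, W4, W5}.
  A→W4 6, B→W4 19, C→W5 3, D→W4 10, E→W1 14, F→W4 6, G→W5 7, H→W1 8  ⇒ total 73.
Compare {W2, W4, W5}: total 102.
Compare {W1, W2, W4}: total 103.
No size-3 selection does better; minimum is 73.

73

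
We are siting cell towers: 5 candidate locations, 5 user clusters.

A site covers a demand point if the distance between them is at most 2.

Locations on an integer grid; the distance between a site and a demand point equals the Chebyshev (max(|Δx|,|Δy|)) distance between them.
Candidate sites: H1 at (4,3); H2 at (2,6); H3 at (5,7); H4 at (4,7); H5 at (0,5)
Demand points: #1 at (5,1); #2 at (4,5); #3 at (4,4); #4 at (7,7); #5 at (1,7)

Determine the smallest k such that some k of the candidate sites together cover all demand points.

Coverage sets (demand points within 2 of each site):
  H1: {#1, #2, #3}
  H2: {#2, #3, #5}
  H3: {#2, #4}
  H4: {#2}
  H5: {#5}
No 2 sites suffice: every size-2 union leaves at least one demand point uncovered.
But {H1, H2, H3} covers everything, so the minimum is 3.

3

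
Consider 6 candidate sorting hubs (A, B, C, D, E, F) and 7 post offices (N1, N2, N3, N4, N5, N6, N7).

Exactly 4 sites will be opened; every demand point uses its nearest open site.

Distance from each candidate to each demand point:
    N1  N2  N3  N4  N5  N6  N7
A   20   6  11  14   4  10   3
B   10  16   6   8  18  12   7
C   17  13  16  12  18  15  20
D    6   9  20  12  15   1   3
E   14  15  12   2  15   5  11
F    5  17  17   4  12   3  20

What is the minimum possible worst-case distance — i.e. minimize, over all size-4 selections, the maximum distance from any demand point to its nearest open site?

6

Open {A, B, C, F}.
  Farthest demand point is N2 at distance 6 (to A); all others are ≤ 6.
With {A, B, D, E} the worst case is 6.
With {A, B, D, F} the worst case is 6.
No size-4 selection achieves below 6.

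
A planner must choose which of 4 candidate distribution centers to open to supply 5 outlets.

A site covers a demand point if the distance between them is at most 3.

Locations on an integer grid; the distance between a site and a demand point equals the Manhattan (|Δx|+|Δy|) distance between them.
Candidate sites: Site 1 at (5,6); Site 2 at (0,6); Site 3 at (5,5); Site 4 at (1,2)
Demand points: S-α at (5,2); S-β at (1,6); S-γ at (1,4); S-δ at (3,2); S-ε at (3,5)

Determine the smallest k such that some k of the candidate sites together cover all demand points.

3

Coverage sets (demand points within 3 of each site):
  Site 1: {S-ε}
  Site 2: {S-β, S-γ}
  Site 3: {S-α, S-ε}
  Site 4: {S-γ, S-δ}
No 2 sites suffice: every size-2 union leaves at least one demand point uncovered.
But {Site 2, Site 3, Site 4} covers everything, so the minimum is 3.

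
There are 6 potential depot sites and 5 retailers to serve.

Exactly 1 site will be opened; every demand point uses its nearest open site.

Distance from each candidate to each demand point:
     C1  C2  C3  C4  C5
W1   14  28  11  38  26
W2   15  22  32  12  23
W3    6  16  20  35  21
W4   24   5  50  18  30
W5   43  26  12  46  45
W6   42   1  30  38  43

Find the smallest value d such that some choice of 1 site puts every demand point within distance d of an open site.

32

Open {W2}.
  Farthest demand point is C3 at distance 32 (to W2); all others are ≤ 32.
With {W3} the worst case is 35.
With {W1} the worst case is 38.
No size-1 selection achieves below 32.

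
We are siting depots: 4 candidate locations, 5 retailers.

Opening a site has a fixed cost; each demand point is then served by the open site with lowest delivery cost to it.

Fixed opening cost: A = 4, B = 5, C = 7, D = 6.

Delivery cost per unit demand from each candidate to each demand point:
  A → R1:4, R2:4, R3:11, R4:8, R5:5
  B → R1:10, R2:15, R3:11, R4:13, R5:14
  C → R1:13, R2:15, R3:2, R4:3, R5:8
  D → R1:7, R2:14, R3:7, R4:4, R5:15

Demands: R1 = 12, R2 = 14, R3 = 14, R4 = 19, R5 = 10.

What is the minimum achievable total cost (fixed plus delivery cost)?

Open {A, C}: assign each demand point to its cheapest open site.
  R1→A 12×4=48, R2→A 14×4=56, R3→C 14×2=28, R4→C 19×3=57, R5→A 10×5=50
  delivery cost 239, fixed 11 → total 250.
Compare {A, B, C}: delivery cost 239 + fixed 16 = 255.
Compare {A, C, D}: delivery cost 239 + fixed 17 = 256.
Compare {A, B, C, D}: delivery cost 239 + fixed 22 = 261.
All other subsets cost ≥ 255. Minimum total cost: 250.

250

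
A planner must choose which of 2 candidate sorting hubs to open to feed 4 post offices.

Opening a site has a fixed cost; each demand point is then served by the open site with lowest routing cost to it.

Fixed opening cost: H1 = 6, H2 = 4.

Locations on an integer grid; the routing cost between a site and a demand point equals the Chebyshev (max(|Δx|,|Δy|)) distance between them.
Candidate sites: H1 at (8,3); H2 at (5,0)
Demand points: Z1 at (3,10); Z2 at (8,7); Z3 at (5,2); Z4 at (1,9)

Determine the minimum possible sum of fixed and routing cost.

Open {H1}: assign each demand point to its cheapest open site.
  Z1→H1 7, Z2→H1 4, Z3→H1 3, Z4→H1 7
  routing cost 21, fixed 6 → total 27.
Compare {H1, H2}: routing cost 20 + fixed 10 = 30.
Compare {H2}: routing cost 28 + fixed 4 = 32.

27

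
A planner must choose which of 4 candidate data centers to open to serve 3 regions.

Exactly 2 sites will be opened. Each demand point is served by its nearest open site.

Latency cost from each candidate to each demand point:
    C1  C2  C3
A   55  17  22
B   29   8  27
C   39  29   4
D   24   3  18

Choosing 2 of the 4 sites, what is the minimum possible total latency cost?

Open {C, D}.
  C1→D 24, C2→D 3, C3→C 4  ⇒ total 31.
Compare {B, C}: total 41.
Compare {A, D}: total 45.
No size-2 selection does better; minimum is 31.

31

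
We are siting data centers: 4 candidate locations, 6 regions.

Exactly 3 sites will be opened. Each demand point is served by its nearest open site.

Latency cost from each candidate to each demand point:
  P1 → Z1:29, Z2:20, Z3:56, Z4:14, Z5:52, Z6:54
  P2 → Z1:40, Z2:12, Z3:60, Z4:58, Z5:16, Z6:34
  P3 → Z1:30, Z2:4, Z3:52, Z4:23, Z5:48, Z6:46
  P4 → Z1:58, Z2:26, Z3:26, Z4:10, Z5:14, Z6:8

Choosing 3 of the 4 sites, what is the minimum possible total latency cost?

91

Open {P1, P3, P4}.
  Z1→P1 29, Z2→P3 4, Z3→P4 26, Z4→P4 10, Z5→P4 14, Z6→P4 8  ⇒ total 91.
Compare {P2, P3, P4}: total 92.
Compare {P1, P2, P4}: total 99.
No size-3 selection does better; minimum is 91.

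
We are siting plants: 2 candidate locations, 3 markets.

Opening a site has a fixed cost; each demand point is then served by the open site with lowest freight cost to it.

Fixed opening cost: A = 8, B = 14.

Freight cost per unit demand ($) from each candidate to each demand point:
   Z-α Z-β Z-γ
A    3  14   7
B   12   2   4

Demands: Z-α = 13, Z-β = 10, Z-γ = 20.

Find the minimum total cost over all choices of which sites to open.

161

Open {A, B}: assign each demand point to its cheapest open site.
  Z-α→A 13×3=39, Z-β→B 10×2=20, Z-γ→B 20×4=80
  freight cost 139, fixed 22 → total 161.
Compare {B}: freight cost 256 + fixed 14 = 270.
Compare {A}: freight cost 319 + fixed 8 = 327.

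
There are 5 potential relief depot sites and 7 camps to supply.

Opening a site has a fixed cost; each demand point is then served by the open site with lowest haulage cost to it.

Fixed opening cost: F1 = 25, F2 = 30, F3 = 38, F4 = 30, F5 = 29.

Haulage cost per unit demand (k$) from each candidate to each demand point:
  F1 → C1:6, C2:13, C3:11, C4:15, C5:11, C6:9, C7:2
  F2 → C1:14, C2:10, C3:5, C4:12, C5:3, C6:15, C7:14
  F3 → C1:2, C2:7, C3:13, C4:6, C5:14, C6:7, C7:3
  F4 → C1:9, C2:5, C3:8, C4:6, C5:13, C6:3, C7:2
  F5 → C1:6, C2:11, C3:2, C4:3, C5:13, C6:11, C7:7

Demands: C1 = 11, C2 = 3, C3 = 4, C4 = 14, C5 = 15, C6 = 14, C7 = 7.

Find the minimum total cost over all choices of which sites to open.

Open {F2, F3, F4, F5}: assign each demand point to its cheapest open site.
  C1→F3 11×2=22, C2→F4 3×5=15, C3→F5 4×2=8, C4→F5 14×3=42, C5→F2 15×3=45, C6→F4 14×3=42, C7→F4 7×2=14
  haulage cost 188, fixed 127 → total 315.
Compare {F2, F4, F5}: haulage cost 232 + fixed 89 = 321.
Compare {F2, F3, F4}: haulage cost 242 + fixed 98 = 340.
Compare {F1, F2, F3, F4, F5}: haulage cost 188 + fixed 152 = 340.
All other subsets cost ≥ 321. Minimum total cost: 315.

315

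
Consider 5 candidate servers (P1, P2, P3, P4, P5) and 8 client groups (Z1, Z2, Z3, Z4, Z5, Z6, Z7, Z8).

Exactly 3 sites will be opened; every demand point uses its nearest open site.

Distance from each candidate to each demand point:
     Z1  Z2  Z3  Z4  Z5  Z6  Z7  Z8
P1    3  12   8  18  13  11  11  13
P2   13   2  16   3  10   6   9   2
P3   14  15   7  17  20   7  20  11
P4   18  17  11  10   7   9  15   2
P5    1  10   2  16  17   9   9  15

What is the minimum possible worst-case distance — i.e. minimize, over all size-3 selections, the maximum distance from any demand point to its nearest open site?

Open {P1, P2, P4}.
  Farthest demand point is Z7 at distance 9 (to P2); all others are ≤ 9.
With {P2, P4, P5} the worst case is 9.
With {P1, P2, P3} the worst case is 10.
No size-3 selection achieves below 9.

9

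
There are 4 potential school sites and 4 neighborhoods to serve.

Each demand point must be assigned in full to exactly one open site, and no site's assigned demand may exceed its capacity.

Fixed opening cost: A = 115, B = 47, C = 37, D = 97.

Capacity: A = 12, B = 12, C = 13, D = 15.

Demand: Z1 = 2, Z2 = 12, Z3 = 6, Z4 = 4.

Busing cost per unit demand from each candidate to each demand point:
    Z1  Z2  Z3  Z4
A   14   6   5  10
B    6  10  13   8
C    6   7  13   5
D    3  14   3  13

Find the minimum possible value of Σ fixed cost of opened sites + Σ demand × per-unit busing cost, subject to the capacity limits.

290

Open {B, C}; cheapest assignment that respects the capacities:
  B (cap 12, load 12): Z1, Z3, Z4 — cost 2×6 + 6×13 + 4×8 = 122
  C (cap 13, load 12): Z2 — cost 12×7 = 84
  Shipping 206, fixed 84 → total 290.
  Any other capacity-feasible assignment to {B, C} ships for at least 206.
Compare {C, D}: its best feasible assignment gives total 294.
Compare {B, C, D}: its best feasible assignment gives total 321.
Every other set of open sites that can feasibly serve all demand totals ≥ 294 even under its best assignment. Minimum: 290.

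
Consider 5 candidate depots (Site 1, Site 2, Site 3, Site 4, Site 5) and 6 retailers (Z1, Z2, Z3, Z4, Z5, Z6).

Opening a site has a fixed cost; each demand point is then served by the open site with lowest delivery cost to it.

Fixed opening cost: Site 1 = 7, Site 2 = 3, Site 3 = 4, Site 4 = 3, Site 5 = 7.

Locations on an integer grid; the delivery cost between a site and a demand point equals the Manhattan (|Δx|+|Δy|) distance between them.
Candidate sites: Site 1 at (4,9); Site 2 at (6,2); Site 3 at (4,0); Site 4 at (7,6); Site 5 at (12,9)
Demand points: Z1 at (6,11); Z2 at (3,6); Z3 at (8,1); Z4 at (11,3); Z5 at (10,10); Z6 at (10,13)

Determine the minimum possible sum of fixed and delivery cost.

41

Open {Site 2, Site 4, Site 5}: assign each demand point to its cheapest open site.
  Z1→Site 4 6, Z2→Site 4 4, Z3→Site 2 3, Z4→Site 2 6, Z5→Site 5 3, Z6→Site 5 6
  delivery cost 28, fixed 13 → total 41.
Compare {Site 2, Site 4}: delivery cost 36 + fixed 6 = 42.
Compare {Site 4, Site 5}: delivery cost 32 + fixed 10 = 42.
Compare {Site 4}: delivery cost 40 + fixed 3 = 43.
All other subsets cost ≥ 42. Minimum total cost: 41.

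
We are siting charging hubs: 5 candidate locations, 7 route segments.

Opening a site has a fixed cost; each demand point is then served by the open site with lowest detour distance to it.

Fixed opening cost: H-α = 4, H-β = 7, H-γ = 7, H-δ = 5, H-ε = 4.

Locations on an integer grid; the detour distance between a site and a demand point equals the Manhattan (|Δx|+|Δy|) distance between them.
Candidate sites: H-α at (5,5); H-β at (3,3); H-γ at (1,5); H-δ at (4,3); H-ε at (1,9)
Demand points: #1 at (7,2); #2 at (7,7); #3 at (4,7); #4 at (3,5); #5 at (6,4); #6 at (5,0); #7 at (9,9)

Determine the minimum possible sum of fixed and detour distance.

33

Open {H-α}: assign each demand point to its cheapest open site.
  #1→H-α 5, #2→H-α 4, #3→H-α 3, #4→H-α 2, #5→H-α 2, #6→H-α 5, #7→H-α 8
  detour distance 29, fixed 4 → total 33.
Compare {H-α, H-δ}: detour distance 27 + fixed 9 = 36.
Compare {H-α, H-ε}: detour distance 29 + fixed 8 = 37.
Compare {H-α, H-β}: detour distance 29 + fixed 11 = 40.
All other subsets cost ≥ 36. Minimum total cost: 33.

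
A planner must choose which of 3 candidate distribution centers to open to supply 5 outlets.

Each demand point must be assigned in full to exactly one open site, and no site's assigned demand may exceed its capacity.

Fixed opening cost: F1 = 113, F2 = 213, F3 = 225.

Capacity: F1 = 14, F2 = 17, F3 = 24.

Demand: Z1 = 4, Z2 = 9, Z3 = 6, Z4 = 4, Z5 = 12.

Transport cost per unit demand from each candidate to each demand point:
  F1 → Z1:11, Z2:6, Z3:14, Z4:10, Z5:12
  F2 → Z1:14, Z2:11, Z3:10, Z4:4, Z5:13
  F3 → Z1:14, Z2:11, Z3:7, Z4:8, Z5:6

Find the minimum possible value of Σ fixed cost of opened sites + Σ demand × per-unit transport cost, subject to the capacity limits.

582

Open {F1, F3}; cheapest assignment that respects the capacities:
  F1 (cap 14, load 13): Z1, Z2 — cost 4×11 + 9×6 = 98
  F3 (cap 24, load 22): Z3, Z4, Z5 — cost 6×7 + 4×8 + 12×6 = 146
  Shipping 244, fixed 338 → total 582.
  Any other capacity-feasible assignment to {F1, F3} ships for at least 244.
Compare {F2, F3}: its best feasible assignment gives total 723.
Compare {F1, F2, F3}: its best feasible assignment gives total 779.
Every other set of open sites that can feasibly serve all demand totals ≥ 723 even under its best assignment. Minimum: 582.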